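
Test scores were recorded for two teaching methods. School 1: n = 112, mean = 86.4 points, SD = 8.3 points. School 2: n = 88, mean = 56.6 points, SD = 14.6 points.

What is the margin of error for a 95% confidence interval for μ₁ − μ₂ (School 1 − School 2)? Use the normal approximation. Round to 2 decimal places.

3.42

SE₁ = s₁/√n₁ = 8.3/√112 = 0.7843; SE₂ = 14.6/√88 = 1.5564.
Independent samples, unequal variances: SE_diff = √(SE₁² + SE₂²) = √(0.61512649 + 2.42238096) = 1.7428.
z* = 1.960, so margin of error = 1.960 × 1.7428 = 3.4159.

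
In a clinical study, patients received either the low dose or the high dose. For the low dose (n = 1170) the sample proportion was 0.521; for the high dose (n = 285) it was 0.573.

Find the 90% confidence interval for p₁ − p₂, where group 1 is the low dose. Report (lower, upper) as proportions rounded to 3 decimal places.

(-0.106, 0.002)

The two standard errors are √(0.5210×0.4790/1170) = 0.01460 and √(0.5730×0.4270/285) = 0.02930.
Because the samples are independent, SE_diff = √(0.01460² + 0.02930²) = 0.03274.
Using z* = 1.645 for 90%, ME = 1.645 × 0.03274 = 0.05386.
p̂₁ − p̂₂ = -0.0520; interval -0.0520 ± 0.05386 gives (-0.106, 0.002).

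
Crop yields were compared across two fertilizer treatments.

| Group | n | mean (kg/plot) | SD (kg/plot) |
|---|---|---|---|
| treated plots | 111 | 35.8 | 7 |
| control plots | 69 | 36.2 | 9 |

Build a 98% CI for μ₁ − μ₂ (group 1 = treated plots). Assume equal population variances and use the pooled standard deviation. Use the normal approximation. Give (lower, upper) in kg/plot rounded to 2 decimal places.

Pooled variance s_p² = [110·7² + 68·9²] / (111+69−2) = 61.2247, so s_p = 7.8246.
SE_diff = s_p·√(1/n₁ + 1/n₂) = 7.8246·√(1/111 + 1/69) = 1.1995.
z* = 2.326; margin = 2.326 × 1.1995 = 2.7900.
Difference = 35.8 − 36.2 = -0.4000.
-0.4000 ± 2.7900 → (-3.19, 2.39).

(-3.19, 2.39)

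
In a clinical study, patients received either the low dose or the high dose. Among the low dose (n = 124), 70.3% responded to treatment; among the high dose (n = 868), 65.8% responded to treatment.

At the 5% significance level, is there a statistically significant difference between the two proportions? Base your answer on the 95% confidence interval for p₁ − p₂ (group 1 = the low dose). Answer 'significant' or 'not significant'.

SE₁ = √(p̂₁(1−p̂₁)/n₁) = √(0.7030·0.2970/124) = 0.04103; SE₂ = √(0.6580·0.3420/868) = 0.01610.
Independent samples: SE of the difference = √(SE₁² + SE₂²) = √(0.0016834609 + 0.00025921) = 0.04408.
z* for 95% confidence is 1.960, so the margin of error is 1.960 × 0.04408 = 0.08640.
Point estimate p̂₁ − p̂₂ = 0.7030 − 0.6580 = 0.0450.
0.0450 ± 0.08640 → (-0.04140, 0.13140).
The interval (-0.04140, 0.13140) contains 0, so the difference is not significant.

not significant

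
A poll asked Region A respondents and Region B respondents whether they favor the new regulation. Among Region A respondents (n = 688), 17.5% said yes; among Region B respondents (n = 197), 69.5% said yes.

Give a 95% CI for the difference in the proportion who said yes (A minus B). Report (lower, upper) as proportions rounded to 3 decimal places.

(-0.590, -0.450)

SE₁ = √(p̂₁(1−p̂₁)/n₁) = √(0.1750·0.8250/688) = 0.01449; SE₂ = √(0.6950·0.3050/197) = 0.03280.
Independent samples: SE of the difference = √(SE₁² + SE₂²) = √(0.0002099601 + 0.00107584) = 0.03586.
z* for 95% confidence is 1.960, so the margin of error is 1.960 × 0.03586 = 0.07029.
Point estimate p̂₁ − p̂₂ = 0.1750 − 0.6950 = -0.5200.
-0.5200 ± 0.07029 → (-0.590, -0.450).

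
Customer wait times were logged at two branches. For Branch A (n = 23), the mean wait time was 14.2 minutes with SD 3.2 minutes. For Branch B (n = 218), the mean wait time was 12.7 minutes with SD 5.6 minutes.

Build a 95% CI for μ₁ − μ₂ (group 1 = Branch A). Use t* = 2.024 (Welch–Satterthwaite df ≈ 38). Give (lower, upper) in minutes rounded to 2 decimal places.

(-0.05, 3.05)

SE₁ = s₁/√n₁ = 3.2/√23 = 0.6672; SE₂ = 5.6/√218 = 0.3793.
Independent samples, unequal variances: SE_diff = √(SE₁² + SE₂²) = √(0.44515584 + 0.14386849) = 0.7675.
t* = 2.024, so margin of error = 2.024 × 0.7675 = 1.5534.
Difference in means = 14.2 − 12.7 = 1.5000.
1.5000 ± 1.5534 → (-0.05, 3.05).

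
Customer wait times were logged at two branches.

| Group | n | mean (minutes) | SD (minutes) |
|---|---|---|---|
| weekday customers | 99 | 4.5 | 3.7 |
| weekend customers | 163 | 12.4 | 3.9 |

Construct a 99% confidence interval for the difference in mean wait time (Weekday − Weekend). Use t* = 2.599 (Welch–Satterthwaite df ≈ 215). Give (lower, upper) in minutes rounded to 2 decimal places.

(-9.15, -6.65)

Standard errors of each mean: 3.7/√99 = 0.3719 and 3.9/√163 = 0.3055.
SE(x̄₁ − x̄₂) = √(0.3719² + 0.3055²) = 0.4813 for independent samples with unequal variances.
With t* = 2.599, the margin is 2.599 × 0.4813 = 1.2509.
x̄₁ − x̄₂ = 4.5 − 12.4 = -7.9000; the interval is -7.9000 ± 1.2509 = (-9.15, -6.65).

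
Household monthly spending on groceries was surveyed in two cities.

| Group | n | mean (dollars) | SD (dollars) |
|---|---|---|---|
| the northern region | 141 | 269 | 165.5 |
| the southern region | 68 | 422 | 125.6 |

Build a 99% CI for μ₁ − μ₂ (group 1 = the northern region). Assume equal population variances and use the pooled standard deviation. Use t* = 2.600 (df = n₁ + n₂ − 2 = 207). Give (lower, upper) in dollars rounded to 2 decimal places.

s_p = √[((n₁−1)s₁² + (n₂−1)s₂²)/(n₁+n₂−2)] = √[(140·165.5² + 67·125.6²)/207] = 153.7233.
SE = 153.7233·√(1/141 + 1/68) = 22.6960.
With t* = 2.600, margin = 2.600 × 22.6960 = 59.0096.
x̄₁ − x̄₂ = 269 − 422 = -153.0000; interval -153.0000 ± 59.0096 = (-212.01, -93.99).

(-212.01, -93.99)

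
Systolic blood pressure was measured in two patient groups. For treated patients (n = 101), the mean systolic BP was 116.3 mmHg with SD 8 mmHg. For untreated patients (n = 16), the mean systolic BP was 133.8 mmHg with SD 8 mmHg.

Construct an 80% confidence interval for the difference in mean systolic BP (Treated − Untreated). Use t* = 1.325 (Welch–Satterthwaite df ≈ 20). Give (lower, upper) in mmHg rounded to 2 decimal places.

SE₁ = s₁/√n₁ = 8/√101 = 0.7960; SE₂ = 8/√16 = 2.0000.
Independent samples, unequal variances: SE_diff = √(SE₁² + SE₂²) = √(0.633616 + 4.0) = 2.1526.
t* = 1.325, so margin of error = 1.325 × 2.1526 = 2.8522.
Difference in means = 116.3 − 133.8 = -17.5000.
-17.5000 ± 2.8522 → (-20.35, -14.65).

(-20.35, -14.65)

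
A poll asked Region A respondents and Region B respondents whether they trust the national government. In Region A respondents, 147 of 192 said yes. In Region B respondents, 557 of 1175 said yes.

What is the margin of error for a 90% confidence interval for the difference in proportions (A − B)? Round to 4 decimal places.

0.0557

Sample proportions: 147/192 = 0.7656, 557/1175 = 0.4740.
Each SE is √(p̂(1−p̂)/n): √(0.7656·0.2344/192) = 0.03057 and √(0.4740·0.5260/1175) = 0.01457.
SE(p̂₁ − p̂₂) = √(SE₁² + SE₂²) = √(0.0009345249 + 0.0002122849) = 0.03386, since the two samples are independent.
At 90% confidence z* = 1.645; margin = 1.645 × 0.03386 = 0.05570.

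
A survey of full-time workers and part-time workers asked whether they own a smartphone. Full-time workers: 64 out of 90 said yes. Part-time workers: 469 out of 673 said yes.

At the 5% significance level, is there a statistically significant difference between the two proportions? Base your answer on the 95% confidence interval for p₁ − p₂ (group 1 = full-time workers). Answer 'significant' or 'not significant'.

First, p̂₁ = 64/90 = 0.7111; p̂₂ = 469/673 = 0.6969.
The two standard errors are √(0.7111×0.2889/90) = 0.04778 and √(0.6969×0.3031/673) = 0.01772.
Because the samples are independent, SE_diff = √(0.04778² + 0.01772²) = 0.05096.
Using z* = 1.960 for 95%, ME = 1.960 × 0.05096 = 0.09988.
p̂₁ − p̂₂ = 0.0142; interval 0.0142 ± 0.09988 gives (-0.08568, 0.11408).
The interval (-0.08568, 0.11408) contains 0, so the difference is not significant.

not significant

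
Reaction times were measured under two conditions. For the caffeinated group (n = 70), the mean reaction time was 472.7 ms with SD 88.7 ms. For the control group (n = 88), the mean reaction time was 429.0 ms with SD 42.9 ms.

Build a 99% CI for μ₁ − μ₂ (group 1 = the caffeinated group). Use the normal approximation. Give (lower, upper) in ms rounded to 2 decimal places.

(13.96, 73.44)

Per-group SEs: s₁/√n₁ = 88.7/√70 = 10.6017, s₂/√n₂ = 42.9/√88 = 4.5732.
Unpooled SE of the difference: √(112.39604289 + 20.91415824) = 11.5460.
Margin of error = z* · SE = 2.576 × 11.5460 = 29.7425.
x̄₁ − x̄₂ = 472.7 − 429.0 = 43.7000.
CI: 43.7000 ± 29.7425 = (13.96, 73.44).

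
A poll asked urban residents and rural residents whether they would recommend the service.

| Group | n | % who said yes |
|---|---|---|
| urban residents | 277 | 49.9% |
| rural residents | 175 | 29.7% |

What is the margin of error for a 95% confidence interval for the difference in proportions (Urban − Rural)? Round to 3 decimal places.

0.090

SE₁ = √(p̂₁(1−p̂₁)/n₁) = √(0.4990·0.5010/277) = 0.03004; SE₂ = √(0.2970·0.7030/175) = 0.03454.
Independent samples: SE of the difference = √(SE₁² + SE₂²) = √(0.0009024016 + 0.0011930116) = 0.04578.
z* for 95% confidence is 1.960, so the margin of error is 1.960 × 0.04578 = 0.08973.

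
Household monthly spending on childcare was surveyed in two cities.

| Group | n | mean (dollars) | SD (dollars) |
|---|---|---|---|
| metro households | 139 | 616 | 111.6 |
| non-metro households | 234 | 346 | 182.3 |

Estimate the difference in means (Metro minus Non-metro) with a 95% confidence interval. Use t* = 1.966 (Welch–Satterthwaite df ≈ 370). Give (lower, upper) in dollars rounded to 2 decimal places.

SE₁ = s₁/√n₁ = 111.6/√139 = 9.4658; SE₂ = 182.3/√234 = 11.9173.
Independent samples, unequal variances: SE_diff = √(SE₁² + SE₂²) = √(89.60136964 + 142.02203929) = 15.2192.
t* = 1.966, so margin of error = 1.966 × 15.2192 = 29.9209.
Difference in means = 616 − 346 = 270.0000.
270.0000 ± 29.9209 → (240.08, 299.92).

(240.08, 299.92)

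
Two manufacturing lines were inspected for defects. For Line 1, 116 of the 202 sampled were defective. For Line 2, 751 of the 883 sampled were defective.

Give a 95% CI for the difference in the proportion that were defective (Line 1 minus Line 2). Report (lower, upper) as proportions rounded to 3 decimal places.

p̂₁ = 116/202 = 0.5743 and p̂₂ = 751/883 = 0.8505.
SE₁ = √(p̂₁(1−p̂₁)/n₁) = √(0.5743·0.4257/202) = 0.03479; SE₂ = √(0.8505·0.1495/883) = 0.01200.
Independent samples: SE of the difference = √(SE₁² + SE₂²) = √(0.0012103441 + 0.000144) = 0.03680.
z* for 95% confidence is 1.960, so the margin of error is 1.960 × 0.03680 = 0.07213.
Point estimate p̂₁ − p̂₂ = 0.5743 − 0.8505 = -0.2762.
-0.2762 ± 0.07213 → (-0.348, -0.204).

(-0.348, -0.204)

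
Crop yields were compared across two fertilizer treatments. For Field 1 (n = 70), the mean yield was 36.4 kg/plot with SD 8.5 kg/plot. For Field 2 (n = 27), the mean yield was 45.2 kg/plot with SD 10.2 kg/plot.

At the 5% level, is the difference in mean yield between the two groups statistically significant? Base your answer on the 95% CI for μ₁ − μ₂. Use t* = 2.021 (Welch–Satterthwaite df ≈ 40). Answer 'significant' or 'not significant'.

significant

SE₁ = s₁/√n₁ = 8.5/√70 = 1.0159; SE₂ = 10.2/√27 = 1.9630.
Independent samples, unequal variances: SE_diff = √(SE₁² + SE₂²) = √(1.03205281 + 3.853369) = 2.2103.
t* = 2.021, so margin of error = 2.021 × 2.2103 = 4.4670.
Difference in means = 36.4 − 45.2 = -8.8000.
-8.8000 ± 4.4670 → (-13.2670, -4.3330).
The interval (-13.2670, -4.3330) does not contain 0, so the difference is significant.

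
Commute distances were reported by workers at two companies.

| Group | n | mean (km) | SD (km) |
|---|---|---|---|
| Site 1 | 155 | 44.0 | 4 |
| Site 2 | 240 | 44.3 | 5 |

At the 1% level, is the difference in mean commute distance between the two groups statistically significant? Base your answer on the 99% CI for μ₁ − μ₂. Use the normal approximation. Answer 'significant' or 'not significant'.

not significant

Per-group SEs: s₁/√n₁ = 4/√155 = 0.3213, s₂/√n₂ = 5/√240 = 0.3227.
Unpooled SE of the difference: √(0.10323369 + 0.10413529) = 0.4554.
Margin of error = z* · SE = 2.576 × 0.4554 = 1.1731.
x̄₁ − x̄₂ = 44.0 − 44.3 = -0.3000.
CI: -0.3000 ± 1.1731 = (-1.4731, 0.8731).
The interval (-1.4731, 0.8731) contains 0, so the difference is not significant.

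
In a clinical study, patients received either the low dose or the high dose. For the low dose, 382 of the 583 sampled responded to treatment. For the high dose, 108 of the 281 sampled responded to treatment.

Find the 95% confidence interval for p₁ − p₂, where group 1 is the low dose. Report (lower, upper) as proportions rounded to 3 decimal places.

Sample proportions: 382/583 = 0.6552, 108/281 = 0.3843.
Each SE is √(p̂(1−p̂)/n): √(0.6552·0.3448/583) = 0.01969 and √(0.3843·0.6157/281) = 0.02902.
SE(p̂₁ − p̂₂) = √(SE₁² + SE₂²) = √(0.0003876961 + 0.0008421604) = 0.03507, since the two samples are independent.
At 95% confidence z* = 1.960; margin = 1.960 × 0.03507 = 0.06874.
The difference is 0.6552 − 0.3843 = 0.2709, so the interval is 0.2709 ± 0.06874 = (0.202, 0.340).

(0.202, 0.340)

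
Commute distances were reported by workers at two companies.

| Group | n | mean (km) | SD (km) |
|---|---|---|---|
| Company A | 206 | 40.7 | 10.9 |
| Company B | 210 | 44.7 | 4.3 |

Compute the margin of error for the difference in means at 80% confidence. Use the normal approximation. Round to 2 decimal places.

1.05

SE₁ = s₁/√n₁ = 10.9/√206 = 0.7594; SE₂ = 4.3/√210 = 0.2967.
Independent samples, unequal variances: SE_diff = √(SE₁² + SE₂²) = √(0.57668836 + 0.08803089) = 0.8153.
z* = 1.282, so margin of error = 1.282 × 0.8153 = 1.0452.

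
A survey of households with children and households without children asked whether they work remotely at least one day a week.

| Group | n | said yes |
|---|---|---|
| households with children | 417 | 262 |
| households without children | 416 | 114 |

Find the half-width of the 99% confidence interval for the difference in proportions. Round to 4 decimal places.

First, p̂₁ = 262/417 = 0.6283; p̂₂ = 114/416 = 0.2740.
The two standard errors are √(0.6283×0.3717/417) = 0.02367 and √(0.2740×0.7260/416) = 0.02187.
Because the samples are independent, SE_diff = √(0.02367² + 0.02187²) = 0.03223.
Using z* = 2.576 for 99%, ME = 2.576 × 0.03223 = 0.08302.

0.0830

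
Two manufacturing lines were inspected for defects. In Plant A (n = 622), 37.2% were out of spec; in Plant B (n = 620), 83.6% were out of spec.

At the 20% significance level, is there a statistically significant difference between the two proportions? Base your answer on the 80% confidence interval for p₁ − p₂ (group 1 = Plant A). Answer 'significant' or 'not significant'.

Each SE is √(p̂(1−p̂)/n): √(0.3720·0.6280/622) = 0.01938 and √(0.8360·0.1640/620) = 0.01487.
SE(p̂₁ − p̂₂) = √(SE₁² + SE₂²) = √(0.0003755844 + 0.0002211169) = 0.02443, since the two samples are independent.
At 80% confidence z* = 1.282; margin = 1.282 × 0.02443 = 0.03132.
The difference is 0.3720 − 0.8360 = -0.4640, so the interval is -0.4640 ± 0.03132 = (-0.49532, -0.43268).
The interval (-0.49532, -0.43268) does not contain 0, so the difference is significant.

significant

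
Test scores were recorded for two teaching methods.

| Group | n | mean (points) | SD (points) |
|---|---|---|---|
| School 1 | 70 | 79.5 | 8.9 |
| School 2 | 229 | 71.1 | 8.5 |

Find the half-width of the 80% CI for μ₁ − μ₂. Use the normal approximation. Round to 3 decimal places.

Per-group SEs: s₁/√n₁ = 8.9/√70 = 1.0638, s₂/√n₂ = 8.5/√229 = 0.5617.
Unpooled SE of the difference: √(1.13167044 + 0.31550689) = 1.2030.
Margin of error = z* · SE = 1.282 × 1.2030 = 1.5422.

1.542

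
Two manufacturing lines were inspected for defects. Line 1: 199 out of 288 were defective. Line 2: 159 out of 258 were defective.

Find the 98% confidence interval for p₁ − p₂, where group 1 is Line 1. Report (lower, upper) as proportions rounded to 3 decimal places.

(-0.020, 0.169)

Sample proportions: 199/288 = 0.6910, 159/258 = 0.6163.
Each SE is √(p̂(1−p̂)/n): √(0.6910·0.3090/288) = 0.02723 and √(0.6163·0.3837/258) = 0.03027.
SE(p̂₁ − p̂₂) = √(SE₁² + SE₂²) = √(0.0007414729 + 0.0009162729) = 0.04072, since the two samples are independent.
At 98% confidence z* = 2.326; margin = 2.326 × 0.04072 = 0.09471.
The difference is 0.6910 − 0.6163 = 0.0747, so the interval is 0.0747 ± 0.09471 = (-0.020, 0.169).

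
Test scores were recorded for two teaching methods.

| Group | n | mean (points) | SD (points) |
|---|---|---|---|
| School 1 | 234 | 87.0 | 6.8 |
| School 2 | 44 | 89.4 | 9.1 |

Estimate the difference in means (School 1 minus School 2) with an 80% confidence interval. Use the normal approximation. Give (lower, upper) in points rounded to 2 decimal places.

(-4.25, -0.55)

Per-group SEs: s₁/√n₁ = 6.8/√234 = 0.4445, s₂/√n₂ = 9.1/√44 = 1.3719.
Unpooled SE of the difference: √(0.19758025 + 1.88210961) = 1.4421.
Margin of error = z* · SE = 1.282 × 1.4421 = 1.8488.
x̄₁ − x̄₂ = 87.0 − 89.4 = -2.4000.
CI: -2.4000 ± 1.8488 = (-4.25, -0.55).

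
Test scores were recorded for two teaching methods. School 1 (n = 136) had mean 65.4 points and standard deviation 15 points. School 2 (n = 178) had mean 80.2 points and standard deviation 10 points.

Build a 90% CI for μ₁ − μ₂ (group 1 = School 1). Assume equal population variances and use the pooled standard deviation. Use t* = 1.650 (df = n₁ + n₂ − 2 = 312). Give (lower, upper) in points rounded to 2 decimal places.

(-17.13, -12.47)

Pooled variance s_p² = [135·15² + 177·10²] / (136+178−2) = 154.0865, so s_p = 12.4132.
SE_diff = s_p·√(1/n₁ + 1/n₂) = 12.4132·√(1/136 + 1/178) = 1.4137.
t* = 1.650; margin = 1.650 × 1.4137 = 2.3326.
Difference = 65.4 − 80.2 = -14.8000.
-14.8000 ± 2.3326 → (-17.13, -12.47).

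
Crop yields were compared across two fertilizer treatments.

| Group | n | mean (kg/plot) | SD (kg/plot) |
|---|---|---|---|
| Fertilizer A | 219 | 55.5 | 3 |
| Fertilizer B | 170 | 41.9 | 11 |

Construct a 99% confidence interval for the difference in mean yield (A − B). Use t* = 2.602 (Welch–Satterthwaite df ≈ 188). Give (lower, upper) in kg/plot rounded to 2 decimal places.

SE₁ = s₁/√n₁ = 3/√219 = 0.2027; SE₂ = 11/√170 = 0.8437.
Independent samples, unequal variances: SE_diff = √(SE₁² + SE₂²) = √(0.04108729 + 0.71182969) = 0.8677.
t* = 2.602, so margin of error = 2.602 × 0.8677 = 2.2578.
Difference in means = 55.5 − 41.9 = 13.6000.
13.6000 ± 2.2578 → (11.34, 15.86).

(11.34, 15.86)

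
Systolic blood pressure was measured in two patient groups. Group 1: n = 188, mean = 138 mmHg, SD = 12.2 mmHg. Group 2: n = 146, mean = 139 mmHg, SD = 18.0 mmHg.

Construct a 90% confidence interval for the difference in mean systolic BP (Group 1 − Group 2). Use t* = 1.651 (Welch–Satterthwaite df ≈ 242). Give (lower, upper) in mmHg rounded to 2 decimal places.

Standard errors of each mean: 12.2/√188 = 0.8898 and 18.0/√146 = 1.4897.
SE(x̄₁ − x̄₂) = √(0.8898² + 1.4897²) = 1.7352 for independent samples with unequal variances.
With t* = 1.651, the margin is 1.651 × 1.7352 = 2.8648.
x̄₁ − x̄₂ = 138 − 139 = -1.0000; the interval is -1.0000 ± 2.8648 = (-3.86, 1.86).

(-3.86, 1.86)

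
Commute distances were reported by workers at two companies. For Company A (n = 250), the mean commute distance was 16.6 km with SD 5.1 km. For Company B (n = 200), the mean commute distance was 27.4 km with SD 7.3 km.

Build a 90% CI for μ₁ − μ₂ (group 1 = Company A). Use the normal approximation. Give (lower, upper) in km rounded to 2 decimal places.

Standard errors of each mean: 5.1/√250 = 0.3226 and 7.3/√200 = 0.5162.
SE(x̄₁ − x̄₂) = √(0.3226² + 0.5162²) = 0.6087 for independent samples with unequal variances.
With z* = 1.645, the margin is 1.645 × 0.6087 = 1.0013.
x̄₁ − x̄₂ = 16.6 − 27.4 = -10.8000; the interval is -10.8000 ± 1.0013 = (-11.80, -9.80).

(-11.80, -9.80)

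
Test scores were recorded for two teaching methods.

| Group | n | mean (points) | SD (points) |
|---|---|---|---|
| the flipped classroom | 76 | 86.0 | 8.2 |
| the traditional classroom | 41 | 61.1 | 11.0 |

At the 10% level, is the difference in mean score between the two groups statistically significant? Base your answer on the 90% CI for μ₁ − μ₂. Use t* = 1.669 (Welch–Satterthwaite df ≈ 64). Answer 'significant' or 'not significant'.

SE₁ = s₁/√n₁ = 8.2/√76 = 0.9406; SE₂ = 11.0/√41 = 1.7179.
Independent samples, unequal variances: SE_diff = √(SE₁² + SE₂²) = √(0.88472836 + 2.95118041) = 1.9585.
t* = 1.669, so margin of error = 1.669 × 1.9585 = 3.2687.
Difference in means = 86.0 − 61.1 = 24.9000.
24.9000 ± 3.2687 → (21.6313, 28.1687).
The interval (21.6313, 28.1687) does not contain 0, so the difference is significant.

significant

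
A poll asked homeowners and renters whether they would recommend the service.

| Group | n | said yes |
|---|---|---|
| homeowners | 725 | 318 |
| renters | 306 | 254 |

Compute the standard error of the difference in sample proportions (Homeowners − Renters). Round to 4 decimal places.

0.0283

First, p̂₁ = 318/725 = 0.4386; p̂₂ = 254/306 = 0.8301.
The two standard errors are √(0.4386×0.5614/725) = 0.01843 and √(0.8301×0.1699/306) = 0.02147.
Because the samples are independent, SE_diff = √(0.01843² + 0.02147²) = 0.02830.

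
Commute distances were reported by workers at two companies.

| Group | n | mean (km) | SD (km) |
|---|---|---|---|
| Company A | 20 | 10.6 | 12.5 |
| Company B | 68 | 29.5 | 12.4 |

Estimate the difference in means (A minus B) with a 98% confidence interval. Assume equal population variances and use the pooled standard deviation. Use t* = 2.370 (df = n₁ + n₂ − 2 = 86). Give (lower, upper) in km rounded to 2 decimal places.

s_p = √[((n₁−1)s₁² + (n₂−1)s₂²)/(n₁+n₂−2)] = √[(19·12.5² + 67·12.4²)/86] = 12.4222.
SE = 12.4222·√(1/20 + 1/68) = 3.1599.
With t* = 2.370, margin = 2.370 × 3.1599 = 7.4890.
x̄₁ − x̄₂ = 10.6 − 29.5 = -18.9000; interval -18.9000 ± 7.4890 = (-26.39, -11.41).

(-26.39, -11.41)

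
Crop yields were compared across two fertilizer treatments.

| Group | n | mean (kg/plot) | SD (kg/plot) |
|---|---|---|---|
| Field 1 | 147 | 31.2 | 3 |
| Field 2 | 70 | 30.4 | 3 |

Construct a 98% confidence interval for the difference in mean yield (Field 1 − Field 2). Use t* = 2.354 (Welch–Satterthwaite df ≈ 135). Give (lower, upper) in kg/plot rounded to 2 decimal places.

Standard errors of each mean: 3/√147 = 0.2474 and 3/√70 = 0.3586.
SE(x̄₁ − x̄₂) = √(0.2474² + 0.3586²) = 0.4357 for independent samples with unequal variances.
With t* = 2.354, the margin is 2.354 × 0.4357 = 1.0256.
x̄₁ − x̄₂ = 31.2 − 30.4 = 0.8000; the interval is 0.8000 ± 1.0256 = (-0.23, 1.83).

(-0.23, 1.83)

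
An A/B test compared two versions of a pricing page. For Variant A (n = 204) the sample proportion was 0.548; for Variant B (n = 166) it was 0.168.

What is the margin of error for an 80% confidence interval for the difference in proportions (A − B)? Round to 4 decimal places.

The two standard errors are √(0.5480×0.4520/204) = 0.03485 and √(0.1680×0.8320/166) = 0.02902.
Because the samples are independent, SE_diff = √(0.03485² + 0.02902²) = 0.04535.
Using z* = 1.282 for 80%, ME = 1.282 × 0.04535 = 0.05814.

0.0581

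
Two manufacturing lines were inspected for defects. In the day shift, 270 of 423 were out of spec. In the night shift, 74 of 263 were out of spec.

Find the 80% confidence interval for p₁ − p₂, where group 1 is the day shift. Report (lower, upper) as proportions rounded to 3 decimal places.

(0.310, 0.403)

Sample proportions: 270/423 = 0.6383, 74/263 = 0.2814.
Each SE is √(p̂(1−p̂)/n): √(0.6383·0.3617/423) = 0.02336 and √(0.2814·0.7186/263) = 0.02773.
SE(p̂₁ − p̂₂) = √(SE₁² + SE₂²) = √(0.0005456896 + 0.0007689529) = 0.03626, since the two samples are independent.
At 80% confidence z* = 1.282; margin = 1.282 × 0.03626 = 0.04649.
The difference is 0.6383 − 0.2814 = 0.3569, so the interval is 0.3569 ± 0.04649 = (0.310, 0.403).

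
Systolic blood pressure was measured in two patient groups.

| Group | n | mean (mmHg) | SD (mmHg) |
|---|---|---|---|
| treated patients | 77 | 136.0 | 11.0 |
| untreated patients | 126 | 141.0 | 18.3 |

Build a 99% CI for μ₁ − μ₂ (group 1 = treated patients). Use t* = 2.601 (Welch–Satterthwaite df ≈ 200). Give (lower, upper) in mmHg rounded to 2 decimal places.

(-10.35, 0.35)

SE₁ = s₁/√n₁ = 11.0/√77 = 1.2536; SE₂ = 18.3/√126 = 1.6303.
Independent samples, unequal variances: SE_diff = √(SE₁² + SE₂²) = √(1.57151296 + 2.65787809) = 2.0565.
t* = 2.601, so margin of error = 2.601 × 2.0565 = 5.3490.
Difference in means = 136.0 − 141.0 = -5.0000.
-5.0000 ± 5.3490 → (-10.35, 0.35).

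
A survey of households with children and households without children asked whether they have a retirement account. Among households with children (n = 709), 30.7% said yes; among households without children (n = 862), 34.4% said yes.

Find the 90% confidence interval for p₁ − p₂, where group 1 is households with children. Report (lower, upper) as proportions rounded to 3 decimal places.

(-0.076, 0.002)

The two standard errors are √(0.3070×0.6930/709) = 0.01732 and √(0.3440×0.6560/862) = 0.01618.
Because the samples are independent, SE_diff = √(0.01732² + 0.01618²) = 0.02370.
Using z* = 1.645 for 90%, ME = 1.645 × 0.02370 = 0.03899.
p̂₁ − p̂₂ = -0.0370; interval -0.0370 ± 0.03899 gives (-0.076, 0.002).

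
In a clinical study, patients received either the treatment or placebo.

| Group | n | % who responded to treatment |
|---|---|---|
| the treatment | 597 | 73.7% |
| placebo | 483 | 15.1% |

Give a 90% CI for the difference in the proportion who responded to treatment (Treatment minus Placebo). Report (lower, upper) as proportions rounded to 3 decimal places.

The two standard errors are √(0.7370×0.2630/597) = 0.01802 and √(0.1510×0.8490/483) = 0.01629.
Because the samples are independent, SE_diff = √(0.01802² + 0.01629²) = 0.02429.
Using z* = 1.645 for 90%, ME = 1.645 × 0.02429 = 0.03996.
p̂₁ − p̂₂ = 0.5860; interval 0.5860 ± 0.03996 gives (0.546, 0.626).

(0.546, 0.626)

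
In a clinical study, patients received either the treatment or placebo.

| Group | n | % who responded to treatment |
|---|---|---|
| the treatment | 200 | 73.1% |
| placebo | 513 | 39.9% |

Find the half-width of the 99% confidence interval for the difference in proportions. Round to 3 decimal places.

The two standard errors are √(0.7310×0.2690/200) = 0.03136 and √(0.3990×0.6010/513) = 0.02162.
Because the samples are independent, SE_diff = √(0.03136² + 0.02162²) = 0.03809.
Using z* = 2.576 for 99%, ME = 2.576 × 0.03809 = 0.09812.

0.098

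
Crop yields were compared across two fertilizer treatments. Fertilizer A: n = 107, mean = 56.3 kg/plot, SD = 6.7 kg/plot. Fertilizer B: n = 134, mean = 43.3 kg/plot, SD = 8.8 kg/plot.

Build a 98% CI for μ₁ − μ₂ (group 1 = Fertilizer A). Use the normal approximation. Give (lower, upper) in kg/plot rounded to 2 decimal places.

(10.68, 15.32)

Per-group SEs: s₁/√n₁ = 6.7/√107 = 0.6477, s₂/√n₂ = 8.8/√134 = 0.7602.
Unpooled SE of the difference: √(0.41951529 + 0.57790404) = 0.9987.
Margin of error = z* · SE = 2.326 × 0.9987 = 2.3230.
x̄₁ − x̄₂ = 56.3 − 43.3 = 13.0000.
CI: 13.0000 ± 2.3230 = (10.68, 15.32).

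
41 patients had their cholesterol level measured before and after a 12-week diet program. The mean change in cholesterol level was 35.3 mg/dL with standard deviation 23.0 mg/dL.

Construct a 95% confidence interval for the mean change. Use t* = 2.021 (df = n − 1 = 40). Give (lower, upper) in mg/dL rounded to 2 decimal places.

Paired design: SE = s_d/√n = 23.0/√41 = 3.5920.
t* = 2.021; margin of error = 2.021 × 3.5920 = 7.2594.
35.3 ± 7.2594 → (28.04, 42.56).

(28.04, 42.56)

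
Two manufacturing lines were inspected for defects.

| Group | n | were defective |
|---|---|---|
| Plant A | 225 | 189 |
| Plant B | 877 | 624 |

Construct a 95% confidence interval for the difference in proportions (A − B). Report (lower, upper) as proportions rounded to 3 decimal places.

First, p̂₁ = 189/225 = 0.8400; p̂₂ = 624/877 = 0.7115.
The two standard errors are √(0.8400×0.1600/225) = 0.02444 and √(0.7115×0.2885/877) = 0.01530.
Because the samples are independent, SE_diff = √(0.02444² + 0.01530²) = 0.02883.
Using z* = 1.960 for 95%, ME = 1.960 × 0.02883 = 0.05651.
p̂₁ − p̂₂ = 0.1285; interval 0.1285 ± 0.05651 gives (0.072, 0.185).

(0.072, 0.185)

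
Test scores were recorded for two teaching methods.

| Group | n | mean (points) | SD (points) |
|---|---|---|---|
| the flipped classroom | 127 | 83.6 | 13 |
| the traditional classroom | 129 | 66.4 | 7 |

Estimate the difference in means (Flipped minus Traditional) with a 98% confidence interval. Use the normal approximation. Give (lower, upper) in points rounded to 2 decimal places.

Per-group SEs: s₁/√n₁ = 13/√127 = 1.1536, s₂/√n₂ = 7/√129 = 0.6163.
Unpooled SE of the difference: √(1.33079296 + 0.37982569) = 1.3079.
Margin of error = z* · SE = 2.326 × 1.3079 = 3.0422.
x̄₁ − x̄₂ = 83.6 − 66.4 = 17.2000.
CI: 17.2000 ± 3.0422 = (14.16, 20.24).

(14.16, 20.24)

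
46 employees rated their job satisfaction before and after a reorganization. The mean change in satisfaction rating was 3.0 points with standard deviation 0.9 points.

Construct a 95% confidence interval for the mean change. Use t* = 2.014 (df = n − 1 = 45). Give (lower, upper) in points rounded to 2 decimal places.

(2.73, 3.27)

This is a matched-pairs design, so SE = s_d/√n = 0.9/√46 = 0.1327.
Margin = 2.014 × 0.1327 = 0.2673; the interval is 3.0 ± 0.2673 = (2.73, 3.27).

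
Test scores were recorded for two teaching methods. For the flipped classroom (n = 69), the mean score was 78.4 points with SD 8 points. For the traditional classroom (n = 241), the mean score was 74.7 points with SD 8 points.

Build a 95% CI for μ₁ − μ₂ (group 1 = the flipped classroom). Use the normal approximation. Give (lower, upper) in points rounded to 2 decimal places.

Standard errors of each mean: 8/√69 = 0.9631 and 8/√241 = 0.5153.
SE(x̄₁ − x̄₂) = √(0.9631² + 0.5153²) = 1.0923 for independent samples with unequal variances.
With z* = 1.960, the margin is 1.960 × 1.0923 = 2.1409.
x̄₁ − x̄₂ = 78.4 − 74.7 = 3.7000; the interval is 3.7000 ± 2.1409 = (1.56, 5.84).

(1.56, 5.84)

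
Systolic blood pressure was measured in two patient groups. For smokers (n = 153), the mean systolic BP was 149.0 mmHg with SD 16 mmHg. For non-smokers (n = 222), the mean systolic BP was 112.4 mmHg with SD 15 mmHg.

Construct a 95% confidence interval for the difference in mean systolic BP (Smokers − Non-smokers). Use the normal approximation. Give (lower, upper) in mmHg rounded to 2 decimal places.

(33.39, 39.81)

Standard errors of each mean: 16/√153 = 1.2935 and 15/√222 = 1.0067.
SE(x̄₁ − x̄₂) = √(1.2935² + 1.0067²) = 1.6391 for independent samples with unequal variances.
With z* = 1.960, the margin is 1.960 × 1.6391 = 3.2126.
x̄₁ − x̄₂ = 149.0 − 112.4 = 36.6000; the interval is 36.6000 ± 3.2126 = (33.39, 39.81).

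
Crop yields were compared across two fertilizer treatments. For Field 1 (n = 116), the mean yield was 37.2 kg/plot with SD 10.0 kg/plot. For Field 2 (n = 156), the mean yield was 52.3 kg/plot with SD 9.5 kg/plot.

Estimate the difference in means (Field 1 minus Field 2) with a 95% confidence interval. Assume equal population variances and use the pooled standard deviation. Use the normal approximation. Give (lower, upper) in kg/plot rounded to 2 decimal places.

s_p = √[((n₁−1)s₁² + (n₂−1)s₂²)/(n₁+n₂−2)] = √[(115·10.0² + 155·9.5²)/270] = 9.7161.
SE = 9.7161·√(1/116 + 1/156) = 1.1912.
With z* = 1.960, margin = 1.960 × 1.1912 = 2.3348.
x̄₁ − x̄₂ = 37.2 − 52.3 = -15.1000; interval -15.1000 ± 2.3348 = (-17.43, -12.77).

(-17.43, -12.77)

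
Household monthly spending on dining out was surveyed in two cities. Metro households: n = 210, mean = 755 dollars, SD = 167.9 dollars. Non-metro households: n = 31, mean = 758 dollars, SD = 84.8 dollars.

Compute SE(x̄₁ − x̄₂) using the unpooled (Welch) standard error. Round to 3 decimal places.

19.137

Per-group SEs: s₁/√n₁ = 167.9/√210 = 11.5862, s₂/√n₂ = 84.8/√31 = 15.2305.
Unpooled SE of the difference: √(134.24003044 + 231.96813025) = 19.1366.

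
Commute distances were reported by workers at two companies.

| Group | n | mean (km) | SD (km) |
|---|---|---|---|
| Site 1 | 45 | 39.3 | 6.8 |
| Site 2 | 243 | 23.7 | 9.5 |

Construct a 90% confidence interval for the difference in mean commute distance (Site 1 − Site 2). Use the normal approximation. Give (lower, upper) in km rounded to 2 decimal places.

Per-group SEs: s₁/√n₁ = 6.8/√45 = 1.0137, s₂/√n₂ = 9.5/√243 = 0.6094.
Unpooled SE of the difference: √(1.02758769 + 0.37136836) = 1.1828.
Margin of error = z* · SE = 1.645 × 1.1828 = 1.9457.
x̄₁ − x̄₂ = 39.3 − 23.7 = 15.6000.
CI: 15.6000 ± 1.9457 = (13.65, 17.55).

(13.65, 17.55)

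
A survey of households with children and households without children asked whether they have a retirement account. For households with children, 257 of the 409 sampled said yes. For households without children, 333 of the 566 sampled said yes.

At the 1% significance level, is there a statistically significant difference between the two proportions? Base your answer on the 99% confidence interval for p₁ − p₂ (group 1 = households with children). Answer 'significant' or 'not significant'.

Sample proportions: 257/409 = 0.6284, 333/566 = 0.5883.
Each SE is √(p̂(1−p̂)/n): √(0.6284·0.3716/409) = 0.02389 and √(0.5883·0.4117/566) = 0.02069.
SE(p̂₁ − p̂₂) = √(SE₁² + SE₂²) = √(0.0005707321 + 0.0004280761) = 0.03160, since the two samples are independent.
At 99% confidence z* = 2.576; margin = 2.576 × 0.03160 = 0.08140.
The difference is 0.6284 − 0.5883 = 0.0401, so the interval is 0.0401 ± 0.08140 = (-0.04130, 0.12150).
The interval (-0.04130, 0.12150) contains 0, so the difference is not significant.

not significant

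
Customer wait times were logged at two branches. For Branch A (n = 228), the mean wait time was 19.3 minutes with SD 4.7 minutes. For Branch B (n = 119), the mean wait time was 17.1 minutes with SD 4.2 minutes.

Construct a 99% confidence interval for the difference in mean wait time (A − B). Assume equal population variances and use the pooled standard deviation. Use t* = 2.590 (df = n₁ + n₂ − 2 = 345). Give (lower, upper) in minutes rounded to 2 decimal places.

Pooled variance s_p² = [227·4.7² + 118·4.2²] / (228+119−2) = 20.5680, so s_p = 4.5352.
SE_diff = s_p·√(1/n₁ + 1/n₂) = 4.5352·√(1/228 + 1/119) = 0.5129.
t* = 2.590; margin = 2.590 × 0.5129 = 1.3284.
Difference = 19.3 − 17.1 = 2.2000.
2.2000 ± 1.3284 → (0.87, 3.53).

(0.87, 3.53)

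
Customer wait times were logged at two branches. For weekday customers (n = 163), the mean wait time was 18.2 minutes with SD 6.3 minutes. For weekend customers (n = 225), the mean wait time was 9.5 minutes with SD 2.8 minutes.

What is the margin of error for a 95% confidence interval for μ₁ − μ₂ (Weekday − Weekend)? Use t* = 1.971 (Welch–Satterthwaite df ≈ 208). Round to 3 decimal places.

Per-group SEs: s₁/√n₁ = 6.3/√163 = 0.4935, s₂/√n₂ = 2.8/√225 = 0.1867.
Unpooled SE of the difference: √(0.24354225 + 0.03485689) = 0.5276.
Margin of error = t* · SE = 1.971 × 0.5276 = 1.0399.

1.040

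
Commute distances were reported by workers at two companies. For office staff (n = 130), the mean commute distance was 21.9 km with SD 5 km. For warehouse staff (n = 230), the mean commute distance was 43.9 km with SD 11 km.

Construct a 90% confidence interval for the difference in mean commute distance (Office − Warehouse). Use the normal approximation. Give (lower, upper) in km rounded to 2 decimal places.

(-23.39, -20.61)

SE₁ = s₁/√n₁ = 5/√130 = 0.4385; SE₂ = 11/√230 = 0.7253.
Independent samples, unequal variances: SE_diff = √(SE₁² + SE₂²) = √(0.19228225 + 0.52606009) = 0.8476.
z* = 1.645, so margin of error = 1.645 × 0.8476 = 1.3943.
Difference in means = 21.9 − 43.9 = -22.0000.
-22.0000 ± 1.3943 → (-23.39, -20.61).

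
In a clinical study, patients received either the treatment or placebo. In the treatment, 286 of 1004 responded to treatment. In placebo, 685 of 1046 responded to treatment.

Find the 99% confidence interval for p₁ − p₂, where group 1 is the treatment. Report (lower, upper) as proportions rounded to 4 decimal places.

First, p̂₁ = 286/1004 = 0.2849; p̂₂ = 685/1046 = 0.6549.
The two standard errors are √(0.2849×0.7151/1004) = 0.01425 and √(0.6549×0.3451/1046) = 0.01470.
Because the samples are independent, SE_diff = √(0.01425² + 0.01470²) = 0.02047.
Using z* = 2.576 for 99%, ME = 2.576 × 0.02047 = 0.05273.
p̂₁ − p̂₂ = -0.3700; interval -0.3700 ± 0.05273 gives (-0.4227, -0.3173).

(-0.4227, -0.3173)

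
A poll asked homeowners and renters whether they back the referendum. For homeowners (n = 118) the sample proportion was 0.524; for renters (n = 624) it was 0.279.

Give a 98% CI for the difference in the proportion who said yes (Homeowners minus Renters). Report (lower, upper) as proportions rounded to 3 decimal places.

(0.130, 0.360)

Each SE is √(p̂(1−p̂)/n): √(0.5240·0.4760/118) = 0.04598 and √(0.2790·0.7210/624) = 0.01795.
SE(p̂₁ − p̂₂) = √(SE₁² + SE₂²) = √(0.0021141604 + 0.0003222025) = 0.04936, since the two samples are independent.
At 98% confidence z* = 2.326; margin = 2.326 × 0.04936 = 0.11481.
The difference is 0.5240 − 0.2790 = 0.2450, so the interval is 0.2450 ± 0.11481 = (0.130, 0.360).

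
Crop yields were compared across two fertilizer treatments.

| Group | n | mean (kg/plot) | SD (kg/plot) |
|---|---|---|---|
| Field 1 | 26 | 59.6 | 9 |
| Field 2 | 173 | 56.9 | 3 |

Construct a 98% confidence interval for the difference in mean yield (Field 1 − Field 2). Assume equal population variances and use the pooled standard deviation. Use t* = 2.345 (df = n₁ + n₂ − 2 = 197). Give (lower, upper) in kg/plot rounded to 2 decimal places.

Pooled variance s_p² = [25·9² + 172·3²] / (26+173−2) = 18.1371, so s_p = 4.2588.
SE_diff = s_p·√(1/n₁ + 1/n₂) = 4.2588·√(1/26 + 1/173) = 0.8958.
t* = 2.345; margin = 2.345 × 0.8958 = 2.1007.
Difference = 59.6 − 56.9 = 2.7000.
2.7000 ± 2.1007 → (0.60, 4.80).

(0.60, 4.80)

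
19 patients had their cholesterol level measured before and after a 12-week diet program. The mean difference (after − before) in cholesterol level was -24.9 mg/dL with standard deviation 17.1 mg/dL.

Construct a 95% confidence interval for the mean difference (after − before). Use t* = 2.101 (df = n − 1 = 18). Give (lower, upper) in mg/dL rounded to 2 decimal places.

(-33.14, -16.66)

This is a matched-pairs design, so SE = s_d/√n = 17.1/√19 = 3.9230.
Margin = 2.101 × 3.9230 = 8.2422; the interval is -24.9 ± 8.2422 = (-33.14, -16.66).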